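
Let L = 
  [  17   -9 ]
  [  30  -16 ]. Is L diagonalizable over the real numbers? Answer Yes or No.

Yes

Characteristic polynomial: p(r) = r^2 - r - 2 = (r - 2)(r + 1).
All 2 eigenvalues are distinct, so L is diagonalizable.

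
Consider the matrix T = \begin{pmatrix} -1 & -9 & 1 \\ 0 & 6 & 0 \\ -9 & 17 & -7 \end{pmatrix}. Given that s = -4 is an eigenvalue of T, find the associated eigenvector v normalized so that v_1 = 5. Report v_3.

-15

T + 4I = [[3, -9, 1], [0, 10, 0], [-9, 17, -3]].
Solving (T + 4I)v = 0 gives the eigenspace spanned by (5, 0, -15).
With v_1 = 5, v = (5, 0, -15), so v_3 = -15.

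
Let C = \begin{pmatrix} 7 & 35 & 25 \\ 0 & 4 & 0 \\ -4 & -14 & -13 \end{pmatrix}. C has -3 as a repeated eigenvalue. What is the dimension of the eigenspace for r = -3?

1

C + 3I = [[10, 35, 25], [0, 7, 0], [-4, -14, -10]].
This matrix has rank 2, so its null space has dimension 3 − 2 = 1.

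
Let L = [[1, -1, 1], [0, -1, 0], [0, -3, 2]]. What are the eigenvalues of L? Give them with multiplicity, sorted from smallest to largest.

Characteristic polynomial: p(r) = r^3 - 2r^2 - r + 2 = (r - 2)(r - 1)(r + 1).
Roots (with multiplicity): -1, 1, 2.

-1, 1, 2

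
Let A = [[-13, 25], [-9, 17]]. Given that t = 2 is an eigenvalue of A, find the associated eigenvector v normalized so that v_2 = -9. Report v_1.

-15

A − 2I = [[-15, 25], [-9, 15]].
Solving (A − 2I)v = 0 gives the eigenspace spanned by (-15, -9).
With v_2 = -9, v = (-15, -9), so v_1 = -15.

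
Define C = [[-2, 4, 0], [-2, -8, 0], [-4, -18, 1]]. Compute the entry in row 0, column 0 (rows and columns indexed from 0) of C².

Characteristic polynomial: μ^3 + 9μ^2 + 14μ - 24 = (μ - 1)(μ + 4)(μ + 6), so the eigenvalues are -6, -4, 1.
μ=-6: eigenvector (1, -1, -2).
μ=1: eigenvector (0, 0, 1).
μ=-4: eigenvector (2, -1, -2).
P = [[1, 0, 2], [-1, 0, -1], [-2, 1, -2]], D = diag(-6, 1, -4), P⁻¹ = [[-1, -2, 0], [0, -2, 1], [1, 1, 0]].
C² = P·diag(36, 1, 16)·P⁻¹ = [[-4, -40, 0], [20, 56, 0], [40, 110, 1]].
The requested entry is -4.

-4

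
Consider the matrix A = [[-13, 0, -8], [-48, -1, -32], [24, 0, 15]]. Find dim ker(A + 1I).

2

A + 1I = [[-12, 0, -8], [-48, 0, -32], [24, 0, 16]].
This matrix has rank 1, so its null space has dimension 3 − 1 = 2.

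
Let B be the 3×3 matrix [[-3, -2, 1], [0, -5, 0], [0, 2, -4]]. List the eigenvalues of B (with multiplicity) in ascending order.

Characteristic polynomial: p(r) = r^3 + 12r^2 + 47r + 60 = (r + 3)(r + 4)(r + 5).
Roots (with multiplicity): -5, -4, -3.

-5, -4, -3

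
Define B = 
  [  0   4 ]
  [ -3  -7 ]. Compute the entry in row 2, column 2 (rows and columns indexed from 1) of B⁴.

Characteristic polynomial: r^2 + 7r + 12 = (r + 3)(r + 4), so the eigenvalues are -4, -3.
r=-4: eigenvector (-1, 1).
r=-3: eigenvector (4, -3).
P = [[-1, 4], [1, -3]], D = diag(-4, -3), P⁻¹ = [[3, 4], [1, 1]].
B⁴ = P·diag(256, 81)·P⁻¹ = [[-444, -700], [525, 781]].
The requested entry is 781.

781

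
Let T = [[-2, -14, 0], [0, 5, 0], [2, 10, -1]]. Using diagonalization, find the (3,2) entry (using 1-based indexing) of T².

12

Characteristic polynomial: μ^3 - 2μ^2 - 13μ - 10 = (μ - 5)(μ + 1)(μ + 2), so the eigenvalues are -2, -1, 5.
μ=-2: eigenvector (1, 0, -2).
μ=5: eigenvector (-2, 1, 1).
μ=-1: eigenvector (0, 0, 1).
P = [[1, -2, 0], [0, 1, 0], [-2, 1, 1]], D = diag(-2, 5, -1), P⁻¹ = [[1, 2, 0], [0, 1, 0], [2, 3, 1]].
T² = P·diag(4, 25, 1)·P⁻¹ = [[4, -42, 0], [0, 25, 0], [-6, 12, 1]].
The requested entry is 12.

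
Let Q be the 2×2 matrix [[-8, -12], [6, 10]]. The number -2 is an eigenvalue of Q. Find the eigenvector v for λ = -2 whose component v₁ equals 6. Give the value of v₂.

Q + 2I = [[-6, -12], [6, 12]].
Solving (Q + 2I)v = 0 gives the eigenspace spanned by (6, -3).
With v₁ = 6, v = (6, -3), so v₂ = -3.

-3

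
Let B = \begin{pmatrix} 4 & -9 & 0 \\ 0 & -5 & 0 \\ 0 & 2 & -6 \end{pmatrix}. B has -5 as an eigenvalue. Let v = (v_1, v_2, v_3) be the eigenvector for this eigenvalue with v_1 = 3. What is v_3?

B + 5I = [[9, -9, 0], [0, 0, 0], [0, 2, -1]].
Solving (B + 5I)v = 0 gives the eigenspace spanned by (3, 3, 6).
With v_1 = 3, v = (3, 3, 6), so v_3 = 6.

6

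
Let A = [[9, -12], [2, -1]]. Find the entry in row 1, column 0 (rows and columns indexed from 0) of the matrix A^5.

2882

Characteristic polynomial: λ^2 - 8λ + 15 = (λ - 5)(λ - 3), so the eigenvalues are 3, 5.
λ=5: eigenvector (3, 1).
λ=3: eigenvector (-2, -1).
P = [[3, -2], [1, -1]], D = diag(5, 3), P⁻¹ = [[1, -2], [1, -3]].
A⁵ = P·diag(3125, 243)·P⁻¹ = [[8889, -17292], [2882, -5521]].
The requested entry is 2882.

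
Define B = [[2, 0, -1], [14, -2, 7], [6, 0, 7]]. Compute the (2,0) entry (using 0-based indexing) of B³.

Characteristic polynomial: s^3 - 7s^2 + 2s + 40 = (s - 5)(s - 4)(s + 2), so the eigenvalues are -2, 4, 5.
s=4: eigenvector (1, 0, -2).
s=-2: eigenvector (0, 1, 0).
s=5: eigenvector (-1, 1, 3).
P = [[1, 0, -1], [0, 1, 1], [-2, 0, 3]], D = diag(4, -2, 5), P⁻¹ = [[3, 0, 1], [-2, 1, -1], [2, 0, 1]].
B³ = P·diag(64, -8, 125)·P⁻¹ = [[-58, 0, -61], [266, -8, 133], [366, 0, 247]].
The requested entry is 366.

366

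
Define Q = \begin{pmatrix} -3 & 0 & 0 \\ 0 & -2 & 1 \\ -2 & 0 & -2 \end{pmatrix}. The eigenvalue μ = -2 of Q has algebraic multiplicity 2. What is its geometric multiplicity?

1

Q + 2I = [[-1, 0, 0], [0, 0, 1], [-2, 0, 0]].
This matrix has rank 2, so its null space has dimension 3 − 2 = 1.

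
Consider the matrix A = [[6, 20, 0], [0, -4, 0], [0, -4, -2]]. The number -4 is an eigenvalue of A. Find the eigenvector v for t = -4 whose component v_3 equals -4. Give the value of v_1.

4

A + 4I = [[10, 20, 0], [0, 0, 0], [0, -4, 2]].
Solving (A + 4I)v = 0 gives the eigenspace spanned by (4, -2, -4).
With v_3 = -4, v = (4, -2, -4), so v_1 = 4.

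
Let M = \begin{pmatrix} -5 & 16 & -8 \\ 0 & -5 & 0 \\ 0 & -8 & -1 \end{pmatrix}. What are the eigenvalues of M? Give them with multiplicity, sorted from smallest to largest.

Characteristic polynomial: p(μ) = μ^3 + 11μ^2 + 35μ + 25 = (μ + 1)(μ + 5)^2.
Roots (with multiplicity): -5, -5, -1.

-5, -5, -1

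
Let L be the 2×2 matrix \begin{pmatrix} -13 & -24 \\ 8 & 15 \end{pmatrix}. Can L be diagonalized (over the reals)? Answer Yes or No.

Yes

Characteristic polynomial: p(r) = r^2 - 2r - 3 = (r - 3)(r + 1).
All 2 eigenvalues are distinct, so L is diagonalizable.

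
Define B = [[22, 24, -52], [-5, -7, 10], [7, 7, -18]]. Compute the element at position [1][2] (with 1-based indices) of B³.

Characteristic polynomial: μ^3 + 3μ^2 - 10μ - 24 = (μ - 3)(μ + 2)(μ + 4), so the eigenvalues are -4, -2, 3.
μ=3: eigenvector (4, -1, 1).
μ=-2: eigenvector (-1, 1, 0).
μ=-4: eigenvector (2, 0, 1).
P = [[4, -1, 2], [-1, 1, 0], [1, 0, 1]], D = diag(3, -2, -4), P⁻¹ = [[1, 1, -2], [1, 2, -2], [-1, -1, 3]].
B³ = P·diag(27, -8, -64)·P⁻¹ = [[244, 252, -616], [-35, -43, 70], [91, 91, -246]].
The requested entry is 252.

252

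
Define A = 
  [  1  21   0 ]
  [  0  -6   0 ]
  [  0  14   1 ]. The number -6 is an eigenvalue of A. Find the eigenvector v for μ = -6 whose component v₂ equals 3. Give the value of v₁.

-9

A + 6I = [[7, 21, 0], [0, 0, 0], [0, 14, 7]].
Solving (A + 6I)v = 0 gives the eigenspace spanned by (-9, 3, -6).
With v₂ = 3, v = (-9, 3, -6), so v₁ = -9.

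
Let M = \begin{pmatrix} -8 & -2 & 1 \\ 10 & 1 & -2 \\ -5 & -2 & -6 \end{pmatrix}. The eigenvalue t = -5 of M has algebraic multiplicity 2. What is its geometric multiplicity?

M + 5I = [[-3, -2, 1], [10, 6, -2], [-5, -2, -1]].
This matrix has rank 2, so its null space has dimension 3 − 2 = 1.

1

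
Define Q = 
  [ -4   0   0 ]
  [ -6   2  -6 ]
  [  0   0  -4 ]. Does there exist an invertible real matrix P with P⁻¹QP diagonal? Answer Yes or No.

Characteristic polynomial: p(μ) = μ^3 + 6μ^2 - 32 = (μ - 2)(μ + 4)^2.
μ = -4 has algebraic multiplicity 2; rank(Q + 4I) = 1, so geometric multiplicity = 2.
Every eigenvalue has geometric = algebraic multiplicity, so Q is diagonalizable.

Yes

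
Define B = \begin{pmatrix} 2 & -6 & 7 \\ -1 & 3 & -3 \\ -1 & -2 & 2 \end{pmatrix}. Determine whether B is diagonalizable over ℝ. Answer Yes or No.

Characteristic polynomial: p(λ) = λ^3 - 7λ^2 + 11λ - 5 = (λ - 5)(λ - 1)^2.
λ = 1 has algebraic multiplicity 2; rank(B − 1I) = 2, so geometric multiplicity = 1.
Geometric multiplicity < algebraic multiplicity, so B is not diagonalizable.

No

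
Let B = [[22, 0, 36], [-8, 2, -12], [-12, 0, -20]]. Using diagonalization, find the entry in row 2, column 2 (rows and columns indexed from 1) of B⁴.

16

Characteristic polynomial: s^3 - 4s^2 - 4s + 16 = (s - 4)(s - 2)(s + 2), so the eigenvalues are -2, 2, 4.
s=-2: eigenvector (3, 0, -2).
s=2: eigenvector (0, 1, 0).
s=4: eigenvector (2, -2, -1).
P = [[3, 0, 2], [0, 1, -2], [-2, 0, -1]], D = diag(-2, 2, 4), P⁻¹ = [[-1, 0, -2], [4, 1, 6], [2, 0, 3]].
B⁴ = P·diag(16, 16, 256)·P⁻¹ = [[976, 0, 1440], [-960, 16, -1440], [-480, 0, -704]].
The requested entry is 16.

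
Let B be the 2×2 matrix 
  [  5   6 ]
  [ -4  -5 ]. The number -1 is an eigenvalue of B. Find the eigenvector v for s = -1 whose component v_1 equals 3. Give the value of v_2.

B + 1I = [[6, 6], [-4, -4]].
Solving (B + 1I)v = 0 gives the eigenspace spanned by (3, -3).
With v_1 = 3, v = (3, -3), so v_2 = -3.

-3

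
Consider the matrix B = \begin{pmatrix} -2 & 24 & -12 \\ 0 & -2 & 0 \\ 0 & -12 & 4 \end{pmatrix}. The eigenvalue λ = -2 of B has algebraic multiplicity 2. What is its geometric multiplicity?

B + 2I = [[0, 24, -12], [0, 0, 0], [0, -12, 6]].
This matrix has rank 1, so its null space has dimension 3 − 1 = 2.

2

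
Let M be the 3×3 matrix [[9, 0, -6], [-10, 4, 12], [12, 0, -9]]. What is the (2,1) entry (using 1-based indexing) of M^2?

Characteristic polynomial: t^3 - 4t^2 - 9t + 36 = (t - 4)(t - 3)(t + 3), so the eigenvalues are -3, 3, 4.
t=3: eigenvector (1, -2, 1).
t=4: eigenvector (0, 1, 0).
t=-3: eigenvector (1, -2, 2).
P = [[1, 0, 1], [-2, 1, -2], [1, 0, 2]], D = diag(3, 4, -3), P⁻¹ = [[2, 0, -1], [2, 1, 0], [-1, 0, 1]].
M² = P·diag(9, 16, 9)·P⁻¹ = [[9, 0, 0], [14, 16, 0], [0, 0, 9]].
The requested entry is 14.

14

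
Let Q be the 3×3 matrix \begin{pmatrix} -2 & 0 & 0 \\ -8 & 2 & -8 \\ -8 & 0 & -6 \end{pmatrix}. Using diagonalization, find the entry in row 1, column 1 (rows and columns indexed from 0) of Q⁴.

16

Characteristic polynomial: μ^3 + 6μ^2 - 4μ - 24 = (μ - 2)(μ + 2)(μ + 6), so the eigenvalues are -6, -2, 2.
μ=-2: eigenvector (1, -2, -2).
μ=2: eigenvector (0, 1, 0).
μ=-6: eigenvector (0, 1, 1).
P = [[1, 0, 0], [-2, 1, 1], [-2, 0, 1]], D = diag(-2, 2, -6), P⁻¹ = [[1, 0, 0], [0, 1, -1], [2, 0, 1]].
Q⁴ = P·diag(16, 16, 1296)·P⁻¹ = [[16, 0, 0], [2560, 16, 1280], [2560, 0, 1296]].
The requested entry is 16.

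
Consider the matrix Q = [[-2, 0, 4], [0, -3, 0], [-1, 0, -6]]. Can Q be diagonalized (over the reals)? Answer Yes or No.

Characteristic polynomial: p(λ) = λ^3 + 11λ^2 + 40λ + 48 = (λ + 3)(λ + 4)^2.
λ = -4 has algebraic multiplicity 2; rank(Q + 4I) = 2, so geometric multiplicity = 1.
Geometric multiplicity < algebraic multiplicity, so Q is not diagonalizable.

No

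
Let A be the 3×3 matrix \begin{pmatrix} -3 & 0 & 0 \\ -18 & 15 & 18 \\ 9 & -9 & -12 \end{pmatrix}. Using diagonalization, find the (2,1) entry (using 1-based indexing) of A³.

-486

Characteristic polynomial: μ^3 - 27μ - 54 = (μ - 6)(μ + 3)^2, so the eigenvalues are -3, -3, 6.
μ=-3: eigenvector (1, -1, 2).
μ=-3: eigenvector (0, 1, -1).
μ=6: eigenvector (0, 2, -1).
P = [[1, 0, 0], [-1, 1, 2], [2, -1, -1]], D = diag(-3, -3, 6), P⁻¹ = [[1, 0, 0], [3, -1, -2], [-1, 1, 1]].
A³ = P·diag(-27, -27, 216)·P⁻¹ = [[-27, 0, 0], [-486, 459, 486], [243, -243, -270]].
The requested entry is -486.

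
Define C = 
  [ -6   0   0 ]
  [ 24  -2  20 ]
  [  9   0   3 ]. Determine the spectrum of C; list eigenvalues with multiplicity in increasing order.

-6, -2, 3

Characteristic polynomial: p(λ) = λ^3 + 5λ^2 - 12λ - 36 = (λ - 3)(λ + 2)(λ + 6).
Roots (with multiplicity): -6, -2, 3.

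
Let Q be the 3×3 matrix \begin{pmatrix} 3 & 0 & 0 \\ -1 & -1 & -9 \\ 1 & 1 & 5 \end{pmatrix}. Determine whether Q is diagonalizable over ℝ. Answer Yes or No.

No

Characteristic polynomial: p(t) = t^3 - 7t^2 + 16t - 12 = (t - 3)(t - 2)^2.
t = 2 has algebraic multiplicity 2; rank(Q − 2I) = 2, so geometric multiplicity = 1.
Geometric multiplicity < algebraic multiplicity, so Q is not diagonalizable.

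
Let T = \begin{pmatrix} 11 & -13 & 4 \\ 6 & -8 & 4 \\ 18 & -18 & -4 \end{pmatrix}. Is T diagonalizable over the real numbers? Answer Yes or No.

Yes

Characteristic polynomial: p(λ) = λ^3 + λ^2 - 22λ - 40 = (λ - 5)(λ + 2)(λ + 4).
All 3 eigenvalues are distinct, so T is diagonalizable.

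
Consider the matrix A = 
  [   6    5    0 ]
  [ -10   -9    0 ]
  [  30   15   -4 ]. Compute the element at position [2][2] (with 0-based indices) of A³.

Characteristic polynomial: r^3 + 7r^2 + 8r - 16 = (r - 1)(r + 4)^2, so the eigenvalues are -4, -4, 1.
r=1: eigenvector (1, -1, 3).
r=-4: eigenvector (-1, 2, -4).
r=-4: eigenvector (0, 0, 1).
P = [[1, -1, 0], [-1, 2, 0], [3, -4, 1]], D = diag(1, -4, -4), P⁻¹ = [[2, 1, 0], [1, 1, 0], [-2, 1, 1]].
A³ = P·diag(1, -64, -64)·P⁻¹ = [[66, 65, 0], [-130, -129, 0], [390, 195, -64]].
The requested entry is -64.

-64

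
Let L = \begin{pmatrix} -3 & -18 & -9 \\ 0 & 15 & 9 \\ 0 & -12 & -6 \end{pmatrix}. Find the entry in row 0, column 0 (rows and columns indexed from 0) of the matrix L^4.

81

Characteristic polynomial: t^3 - 6t^2 - 9t + 54 = (t - 6)(t - 3)(t + 3), so the eigenvalues are -3, 3, 6.
t=3: eigenvector (3, -3, 4).
t=6: eigenvector (-1, 1, -1).
t=-3: eigenvector (1, 0, 0).
P = [[3, -1, 1], [-3, 1, 0], [4, -1, 0]], D = diag(3, 6, -3), P⁻¹ = [[0, 1, 1], [0, 4, 3], [1, 1, 0]].
L⁴ = P·diag(81, 1296, 81)·P⁻¹ = [[81, -4860, -3645], [0, 4941, 3645], [0, -4860, -3564]].
The requested entry is 81.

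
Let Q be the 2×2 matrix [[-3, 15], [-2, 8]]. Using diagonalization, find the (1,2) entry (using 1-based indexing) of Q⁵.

3165

Characteristic polynomial: s^2 - 5s + 6 = (s - 3)(s - 2), so the eigenvalues are 2, 3.
s=3: eigenvector (-5, -2).
s=2: eigenvector (3, 1).
P = [[-5, 3], [-2, 1]], D = diag(3, 2), P⁻¹ = [[1, -3], [2, -5]].
Q⁵ = P·diag(243, 32)·P⁻¹ = [[-1023, 3165], [-422, 1298]].
The requested entry is 3165.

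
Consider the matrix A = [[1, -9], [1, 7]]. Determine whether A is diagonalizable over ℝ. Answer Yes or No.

No

Characteristic polynomial: p(t) = t^2 - 8t + 16 = (t - 4)^2.
t = 4 has algebraic multiplicity 2; rank(A − 4I) = 1, so geometric multiplicity = 1.
Geometric multiplicity < algebraic multiplicity, so A is not diagonalizable.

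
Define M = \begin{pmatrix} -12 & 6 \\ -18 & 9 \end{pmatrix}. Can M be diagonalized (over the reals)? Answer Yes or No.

Yes

Characteristic polynomial: p(μ) = μ^2 + 3μ = μ(μ + 3).
All 2 eigenvalues are distinct, so M is diagonalizable.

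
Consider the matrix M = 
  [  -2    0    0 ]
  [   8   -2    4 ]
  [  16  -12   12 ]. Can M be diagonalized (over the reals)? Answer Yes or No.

Characteristic polynomial: p(μ) = μ^3 - 8μ^2 + 4μ + 48 = (μ - 6)(μ - 4)(μ + 2).
All 3 eigenvalues are distinct, so M is diagonalizable.

Yes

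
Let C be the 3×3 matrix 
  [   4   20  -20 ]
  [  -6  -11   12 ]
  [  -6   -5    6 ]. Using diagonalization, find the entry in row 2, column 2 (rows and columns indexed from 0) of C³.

Characteristic polynomial: t^3 + t^2 - 26t + 24 = (t - 4)(t - 1)(t + 6), so the eigenvalues are -6, 1, 4.
t=4: eigenvector (1, -2, -2).
t=1: eigenvector (0, 1, 1).
t=-6: eigenvector (2, 0, 1).
P = [[1, 0, 2], [-2, 1, 0], [-2, 1, 1]], D = diag(4, 1, -6), P⁻¹ = [[1, 2, -2], [2, 5, -4], [0, -1, 1]].
C³ = P·diag(64, 1, -216)·P⁻¹ = [[64, 560, -560], [-126, -251, 252], [-126, -35, 36]].
The requested entry is 36.

36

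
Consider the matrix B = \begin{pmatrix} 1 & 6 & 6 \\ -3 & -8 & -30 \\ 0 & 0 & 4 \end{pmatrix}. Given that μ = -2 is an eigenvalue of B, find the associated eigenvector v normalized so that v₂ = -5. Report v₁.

B + 2I = [[3, 6, 6], [-3, -6, -30], [0, 0, 6]].
Solving (B + 2I)v = 0 gives the eigenspace spanned by (10, -5, 0).
With v₂ = -5, v = (10, -5, 0), so v₁ = 10.

10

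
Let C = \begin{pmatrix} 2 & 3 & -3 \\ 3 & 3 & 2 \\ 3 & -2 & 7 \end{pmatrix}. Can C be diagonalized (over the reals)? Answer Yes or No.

Characteristic polynomial: p(μ) = μ^3 - 12μ^2 + 45μ - 50 = (μ - 5)^2(μ - 2).
μ = 5 has algebraic multiplicity 2; rank(C − 5I) = 2, so geometric multiplicity = 1.
Geometric multiplicity < algebraic multiplicity, so C is not diagonalizable.

No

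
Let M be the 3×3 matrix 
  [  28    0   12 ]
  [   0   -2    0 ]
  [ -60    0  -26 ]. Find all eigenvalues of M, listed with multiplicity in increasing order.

Characteristic polynomial: p(λ) = λ^3 - 12λ - 16 = (λ - 4)(λ + 2)^2.
Roots (with multiplicity): -2, -2, 4.

-2, -2, 4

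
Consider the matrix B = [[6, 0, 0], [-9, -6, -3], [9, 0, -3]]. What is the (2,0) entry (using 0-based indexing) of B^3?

243

Characteristic polynomial: λ^3 + 3λ^2 - 36λ - 108 = (λ - 6)(λ + 3)(λ + 6), so the eigenvalues are -6, -3, 6.
λ=6: eigenvector (1, -1, 1).
λ=-6: eigenvector (0, 1, 0).
λ=-3: eigenvector (0, -1, 1).
P = [[1, 0, 0], [-1, 1, -1], [1, 0, 1]], D = diag(6, -6, -3), P⁻¹ = [[1, 0, 0], [0, 1, 1], [-1, 0, 1]].
B³ = P·diag(216, -216, -27)·P⁻¹ = [[216, 0, 0], [-243, -216, -189], [243, 0, -27]].
The requested entry is 243.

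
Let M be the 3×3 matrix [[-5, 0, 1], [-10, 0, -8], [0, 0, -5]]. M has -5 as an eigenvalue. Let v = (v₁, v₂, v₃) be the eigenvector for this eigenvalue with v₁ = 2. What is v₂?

M + 5I = [[0, 0, 1], [-10, 5, -8], [0, 0, 0]].
Solving (M + 5I)v = 0 gives the eigenspace spanned by (2, 4, 0).
With v₁ = 2, v = (2, 4, 0), so v₂ = 4.

4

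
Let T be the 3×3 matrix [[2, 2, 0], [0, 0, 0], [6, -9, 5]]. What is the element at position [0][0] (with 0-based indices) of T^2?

4

Characteristic polynomial: s^3 - 7s^2 + 10s = s(s - 5)(s - 2), so the eigenvalues are 0, 2, 5.
s=0: eigenvector (-1, 1, 3).
s=2: eigenvector (1, 0, -2).
s=5: eigenvector (0, 0, 1).
P = [[-1, 1, 0], [1, 0, 0], [3, -2, 1]], D = diag(0, 2, 5), P⁻¹ = [[0, 1, 0], [1, 1, 0], [2, -1, 1]].
T² = P·diag(0, 4, 25)·P⁻¹ = [[4, 4, 0], [0, 0, 0], [42, -33, 25]].
The requested entry is 4.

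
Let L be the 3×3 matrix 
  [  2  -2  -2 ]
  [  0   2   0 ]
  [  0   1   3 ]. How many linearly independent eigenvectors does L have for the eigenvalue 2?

L − 2I = [[0, -2, -2], [0, 0, 0], [0, 1, 1]].
This matrix has rank 1, so its null space has dimension 3 − 1 = 2.

2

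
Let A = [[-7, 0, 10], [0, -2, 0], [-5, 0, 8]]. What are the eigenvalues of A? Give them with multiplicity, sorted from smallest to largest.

-2, -2, 3

Characteristic polynomial: p(t) = t^3 + t^2 - 8t - 12 = (t - 3)(t + 2)^2.
Roots (with multiplicity): -2, -2, 3.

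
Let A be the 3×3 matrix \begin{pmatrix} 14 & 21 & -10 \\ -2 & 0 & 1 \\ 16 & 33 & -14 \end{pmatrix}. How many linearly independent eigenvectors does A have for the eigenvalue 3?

1

A − 3I = [[11, 21, -10], [-2, -3, 1], [16, 33, -17]].
This matrix has rank 2, so its null space has dimension 3 − 2 = 1.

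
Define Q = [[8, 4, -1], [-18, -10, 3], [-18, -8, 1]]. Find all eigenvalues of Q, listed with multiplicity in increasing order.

-2, -1, 2

Characteristic polynomial: p(μ) = μ^3 + μ^2 - 4μ - 4 = (μ - 2)(μ + 1)(μ + 2).
Roots (with multiplicity): -2, -1, 2.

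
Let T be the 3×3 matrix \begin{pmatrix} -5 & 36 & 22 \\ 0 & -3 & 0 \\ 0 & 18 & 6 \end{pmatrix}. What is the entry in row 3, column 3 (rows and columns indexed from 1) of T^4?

1296

Characteristic polynomial: μ^3 + 2μ^2 - 33μ - 90 = (μ - 6)(μ + 3)(μ + 5), so the eigenvalues are -5, -3, 6.
μ=-5: eigenvector (1, 0, 0).
μ=-3: eigenvector (-4, 1, -2).
μ=6: eigenvector (2, 0, 1).
P = [[1, -4, 2], [0, 1, 0], [0, -2, 1]], D = diag(-5, -3, 6), P⁻¹ = [[1, 0, -2], [0, 1, 0], [0, 2, 1]].
T⁴ = P·diag(625, 81, 1296)·P⁻¹ = [[625, 4860, 1342], [0, 81, 0], [0, 2430, 1296]].
The requested entry is 1296.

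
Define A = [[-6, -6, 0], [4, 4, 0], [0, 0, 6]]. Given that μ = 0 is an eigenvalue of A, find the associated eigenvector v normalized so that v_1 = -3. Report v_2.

A = [[-6, -6, 0], [4, 4, 0], [0, 0, 6]].
Solving (A)v = 0 gives the eigenspace spanned by (-3, 3, 0).
With v_1 = -3, v = (-3, 3, 0), so v_2 = 3.

3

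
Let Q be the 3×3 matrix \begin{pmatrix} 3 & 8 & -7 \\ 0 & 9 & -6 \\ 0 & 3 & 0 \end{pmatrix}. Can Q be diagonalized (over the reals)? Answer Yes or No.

No

Characteristic polynomial: p(μ) = μ^3 - 12μ^2 + 45μ - 54 = (μ - 6)(μ - 3)^2.
μ = 3 has algebraic multiplicity 2; rank(Q − 3I) = 2, so geometric multiplicity = 1.
Geometric multiplicity < algebraic multiplicity, so Q is not diagonalizable.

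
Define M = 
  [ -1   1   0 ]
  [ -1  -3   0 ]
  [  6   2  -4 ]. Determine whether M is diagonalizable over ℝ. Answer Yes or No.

No

Characteristic polynomial: p(s) = s^3 + 8s^2 + 20s + 16 = (s + 2)^2(s + 4).
s = -2 has algebraic multiplicity 2; rank(M + 2I) = 2, so geometric multiplicity = 1.
Geometric multiplicity < algebraic multiplicity, so M is not diagonalizable.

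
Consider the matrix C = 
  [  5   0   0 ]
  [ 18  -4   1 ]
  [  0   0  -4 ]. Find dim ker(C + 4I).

C + 4I = [[9, 0, 0], [18, 0, 1], [0, 0, 0]].
This matrix has rank 2, so its null space has dimension 3 − 2 = 1.

1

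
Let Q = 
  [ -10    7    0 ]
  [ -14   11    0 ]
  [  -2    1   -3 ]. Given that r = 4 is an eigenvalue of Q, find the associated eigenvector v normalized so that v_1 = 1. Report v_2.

Q − 4I = [[-14, 7, 0], [-14, 7, 0], [-2, 1, -7]].
Solving (Q − 4I)v = 0 gives the eigenspace spanned by (1, 2, 0).
With v_1 = 1, v = (1, 2, 0), so v_2 = 2.

2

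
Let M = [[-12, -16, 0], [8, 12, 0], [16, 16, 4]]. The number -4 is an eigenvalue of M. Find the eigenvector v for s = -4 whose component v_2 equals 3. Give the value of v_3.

6

M + 4I = [[-8, -16, 0], [8, 16, 0], [16, 16, 8]].
Solving (M + 4I)v = 0 gives the eigenspace spanned by (-6, 3, 6).
With v_2 = 3, v = (-6, 3, 6), so v_3 = 6.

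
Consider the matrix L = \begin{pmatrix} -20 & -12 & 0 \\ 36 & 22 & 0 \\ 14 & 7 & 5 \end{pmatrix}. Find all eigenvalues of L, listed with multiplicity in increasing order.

-2, 4, 5

Characteristic polynomial: p(t) = t^3 - 7t^2 + 2t + 40 = (t - 5)(t - 4)(t + 2).
Roots (with multiplicity): -2, 4, 5.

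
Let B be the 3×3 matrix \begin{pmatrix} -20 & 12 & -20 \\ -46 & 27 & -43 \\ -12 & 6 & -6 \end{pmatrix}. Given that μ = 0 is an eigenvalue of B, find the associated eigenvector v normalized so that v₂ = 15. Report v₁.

6

B = [[-20, 12, -20], [-46, 27, -43], [-12, 6, -6]].
Solving (B)v = 0 gives the eigenspace spanned by (6, 15, 3).
With v₂ = 15, v = (6, 15, 3), so v₁ = 6.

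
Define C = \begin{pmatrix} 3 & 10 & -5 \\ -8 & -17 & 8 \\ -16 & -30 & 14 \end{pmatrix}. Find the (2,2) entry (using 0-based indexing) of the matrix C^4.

Characteristic polynomial: r^3 - 7r - 6 = (r - 3)(r + 1)(r + 2), so the eigenvalues are -2, -1, 3.
r=3: eigenvector (1, -2, -4).
r=-1: eigenvector (0, 1, 2).
r=-2: eigenvector (1, 0, 1).
P = [[1, 0, 1], [-2, 1, 0], [-4, 2, 1]], D = diag(3, -1, -2), P⁻¹ = [[1, 2, -1], [2, 5, -2], [0, -2, 1]].
C⁴ = P·diag(81, 1, 16)·P⁻¹ = [[81, 130, -65], [-160, -319, 160], [-320, -670, 336]].
The requested entry is 336.

336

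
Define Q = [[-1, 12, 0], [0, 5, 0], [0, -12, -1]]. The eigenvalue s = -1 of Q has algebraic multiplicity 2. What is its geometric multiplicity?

Q + 1I = [[0, 12, 0], [0, 6, 0], [0, -12, 0]].
This matrix has rank 1, so its null space has dimension 3 − 1 = 2.

2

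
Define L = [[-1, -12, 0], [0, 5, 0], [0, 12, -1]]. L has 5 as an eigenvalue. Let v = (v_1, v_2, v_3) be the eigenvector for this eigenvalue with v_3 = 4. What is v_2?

2

L − 5I = [[-6, -12, 0], [0, 0, 0], [0, 12, -6]].
Solving (L − 5I)v = 0 gives the eigenspace spanned by (-4, 2, 4).
With v_3 = 4, v = (-4, 2, 4), so v_2 = 2.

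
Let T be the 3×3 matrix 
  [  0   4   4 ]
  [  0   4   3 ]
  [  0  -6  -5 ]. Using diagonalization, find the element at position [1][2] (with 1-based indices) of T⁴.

Characteristic polynomial: s^3 + s^2 - 2s = s(s - 1)(s + 2), so the eigenvalues are -2, 0, 1.
s=-2: eigenvector (-2, -1, 2).
s=1: eigenvector (0, 1, -1).
s=0: eigenvector (1, 0, 0).
P = [[-2, 0, 1], [-1, 1, 0], [2, -1, 0]], D = diag(-2, 1, 0), P⁻¹ = [[0, 1, 1], [0, 2, 1], [1, 2, 2]].
T⁴ = P·diag(16, 1, 0)·P⁻¹ = [[0, -32, -32], [0, -14, -15], [0, 30, 31]].
The requested entry is -32.

-32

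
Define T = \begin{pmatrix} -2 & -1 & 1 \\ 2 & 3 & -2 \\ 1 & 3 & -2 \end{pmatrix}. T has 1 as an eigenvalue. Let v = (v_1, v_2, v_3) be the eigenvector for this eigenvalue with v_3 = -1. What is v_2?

T − 1I = [[-3, -1, 1], [2, 2, -2], [1, 3, -3]].
Solving (T − 1I)v = 0 gives the eigenspace spanned by (0, -1, -1).
With v_3 = -1, v = (0, -1, -1), so v_2 = -1.

-1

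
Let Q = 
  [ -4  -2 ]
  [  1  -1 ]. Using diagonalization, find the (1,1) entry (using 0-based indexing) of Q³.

Characteristic polynomial: λ^2 + 5λ + 6 = (λ + 2)(λ + 3), so the eigenvalues are -3, -2.
λ=-2: eigenvector (-1, 1).
λ=-3: eigenvector (-2, 1).
P = [[-1, -2], [1, 1]], D = diag(-2, -3), P⁻¹ = [[1, 2], [-1, -1]].
Q³ = P·diag(-8, -27)·P⁻¹ = [[-46, -38], [19, 11]].
The requested entry is 11.

11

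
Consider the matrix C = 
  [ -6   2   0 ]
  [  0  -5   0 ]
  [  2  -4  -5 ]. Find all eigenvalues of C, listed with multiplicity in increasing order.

Characteristic polynomial: p(λ) = λ^3 + 16λ^2 + 85λ + 150 = (λ + 5)^2(λ + 6).
Roots (with multiplicity): -6, -5, -5.

-6, -5, -5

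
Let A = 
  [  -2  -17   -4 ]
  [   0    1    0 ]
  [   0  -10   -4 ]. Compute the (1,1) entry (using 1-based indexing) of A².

Characteristic polynomial: t^3 + 5t^2 + 2t - 8 = (t - 1)(t + 2)(t + 4), so the eigenvalues are -4, -2, 1.
t=1: eigenvector (-3, 1, -2).
t=-2: eigenvector (1, 0, 0).
t=-4: eigenvector (2, 0, 1).
P = [[-3, 1, 2], [1, 0, 0], [-2, 0, 1]], D = diag(1, -2, -4), P⁻¹ = [[0, 1, 0], [1, -1, -2], [0, 2, 1]].
A² = P·diag(1, 4, 16)·P⁻¹ = [[4, 57, 24], [0, 1, 0], [0, 30, 16]].
The requested entry is 4.

4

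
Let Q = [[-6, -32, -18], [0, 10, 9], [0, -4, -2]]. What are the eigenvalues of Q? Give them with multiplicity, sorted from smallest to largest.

-6, 4, 4

Characteristic polynomial: p(μ) = μ^3 - 2μ^2 - 32μ + 96 = (μ - 4)^2(μ + 6).
Roots (with multiplicity): -6, 4, 4.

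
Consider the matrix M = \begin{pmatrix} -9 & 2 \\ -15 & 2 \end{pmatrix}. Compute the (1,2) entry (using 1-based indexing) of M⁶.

-6734

Characteristic polynomial: λ^2 + 7λ + 12 = (λ + 3)(λ + 4), so the eigenvalues are -4, -3.
λ=-4: eigenvector (-2, -5).
λ=-3: eigenvector (1, 3).
P = [[-2, 1], [-5, 3]], D = diag(-4, -3), P⁻¹ = [[-3, 1], [-5, 2]].
M⁶ = P·diag(4096, 729)·P⁻¹ = [[20931, -6734], [50505, -16106]].
The requested entry is -6734.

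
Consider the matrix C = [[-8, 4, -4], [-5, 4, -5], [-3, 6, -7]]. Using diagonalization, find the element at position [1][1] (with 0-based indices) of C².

Characteristic polynomial: λ^3 + 11λ^2 + 34λ + 24 = (λ + 1)(λ + 4)(λ + 6), so the eigenvalues are -6, -4, -1.
λ=-4: eigenvector (1, 0, -1).
λ=-6: eigenvector (2, 1, 0).
λ=-1: eigenvector (0, -1, -1).
P = [[1, 2, 0], [0, 1, -1], [-1, 0, -1]], D = diag(-4, -6, -1), P⁻¹ = [[-1, 2, -2], [1, -1, 1], [1, -2, 1]].
C² = P·diag(16, 36, 1)·P⁻¹ = [[56, -40, 40], [35, -34, 35], [15, -30, 31]].
The requested entry is -34.

-34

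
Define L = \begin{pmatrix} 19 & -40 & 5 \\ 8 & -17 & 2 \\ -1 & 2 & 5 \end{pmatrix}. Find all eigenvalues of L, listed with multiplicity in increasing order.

Characteristic polynomial: p(t) = t^3 - 7t^2 + 8t + 16 = (t - 4)^2(t + 1).
Roots (with multiplicity): -1, 4, 4.

-1, 4, 4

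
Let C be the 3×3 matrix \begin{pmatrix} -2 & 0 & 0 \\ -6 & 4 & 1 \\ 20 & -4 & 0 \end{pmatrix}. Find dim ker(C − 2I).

C − 2I = [[-4, 0, 0], [-6, 2, 1], [20, -4, -2]].
This matrix has rank 2, so its null space has dimension 3 − 2 = 1.

1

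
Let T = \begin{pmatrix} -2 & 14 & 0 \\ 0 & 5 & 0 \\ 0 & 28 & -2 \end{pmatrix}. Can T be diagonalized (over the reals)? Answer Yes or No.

Yes

Characteristic polynomial: p(μ) = μ^3 - μ^2 - 16μ - 20 = (μ - 5)(μ + 2)^2.
μ = -2 has algebraic multiplicity 2; rank(T + 2I) = 1, so geometric multiplicity = 2.
Every eigenvalue has geometric = algebraic multiplicity, so T is diagonalizable.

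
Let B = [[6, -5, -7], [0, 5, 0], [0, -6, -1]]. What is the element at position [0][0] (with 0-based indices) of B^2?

Characteristic polynomial: μ^3 - 10μ^2 + 19μ + 30 = (μ - 6)(μ - 5)(μ + 1), so the eigenvalues are -1, 5, 6.
μ=-1: eigenvector (1, 0, 1).
μ=6: eigenvector (-1, 0, 0).
μ=5: eigenvector (-2, 1, -1).
P = [[1, -1, -2], [0, 0, 1], [1, 0, -1]], D = diag(-1, 6, 5), P⁻¹ = [[0, 1, 1], [-1, -1, 1], [0, 1, 0]].
B² = P·diag(1, 36, 25)·P⁻¹ = [[36, -13, -35], [0, 25, 0], [0, -24, 1]].
The requested entry is 36.

36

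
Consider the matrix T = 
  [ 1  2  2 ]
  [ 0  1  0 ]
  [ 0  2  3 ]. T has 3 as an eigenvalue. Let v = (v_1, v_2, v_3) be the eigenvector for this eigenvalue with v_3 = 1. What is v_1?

1

T − 3I = [[-2, 2, 2], [0, -2, 0], [0, 2, 0]].
Solving (T − 3I)v = 0 gives the eigenspace spanned by (1, 0, 1).
With v_3 = 1, v = (1, 0, 1), so v_1 = 1.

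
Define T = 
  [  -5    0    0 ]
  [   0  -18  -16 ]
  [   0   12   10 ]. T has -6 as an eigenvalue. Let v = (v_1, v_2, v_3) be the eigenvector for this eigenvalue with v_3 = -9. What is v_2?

12

T + 6I = [[1, 0, 0], [0, -12, -16], [0, 12, 16]].
Solving (T + 6I)v = 0 gives the eigenspace spanned by (0, 12, -9).
With v_3 = -9, v = (0, 12, -9), so v_2 = 12.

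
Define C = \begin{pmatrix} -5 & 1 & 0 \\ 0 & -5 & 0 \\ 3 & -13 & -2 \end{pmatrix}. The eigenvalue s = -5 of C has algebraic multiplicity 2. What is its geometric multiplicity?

C + 5I = [[0, 1, 0], [0, 0, 0], [3, -13, 3]].
This matrix has rank 2, so its null space has dimension 3 − 2 = 1.

1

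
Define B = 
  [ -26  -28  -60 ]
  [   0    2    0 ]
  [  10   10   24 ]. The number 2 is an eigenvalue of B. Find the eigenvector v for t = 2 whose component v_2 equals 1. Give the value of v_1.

-1

B − 2I = [[-28, -28, -60], [0, 0, 0], [10, 10, 22]].
Solving (B − 2I)v = 0 gives the eigenspace spanned by (-1, 1, 0).
With v_2 = 1, v = (-1, 1, 0), so v_1 = -1.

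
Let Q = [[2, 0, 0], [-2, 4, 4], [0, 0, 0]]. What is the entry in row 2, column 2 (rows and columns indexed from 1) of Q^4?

Characteristic polynomial: t^3 - 6t^2 + 8t = t(t - 4)(t - 2), so the eigenvalues are 0, 2, 4.
t=0: eigenvector (0, -1, 1).
t=4: eigenvector (0, 1, 0).
t=2: eigenvector (1, 1, 0).
P = [[0, 0, 1], [-1, 1, 1], [1, 0, 0]], D = diag(0, 4, 2), P⁻¹ = [[0, 0, 1], [-1, 1, 1], [1, 0, 0]].
Q⁴ = P·diag(0, 256, 16)·P⁻¹ = [[16, 0, 0], [-240, 256, 256], [0, 0, 0]].
The requested entry is 256.

256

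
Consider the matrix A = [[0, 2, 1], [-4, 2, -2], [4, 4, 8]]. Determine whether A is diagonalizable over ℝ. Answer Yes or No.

Characteristic polynomial: p(μ) = μ^3 - 10μ^2 + 28μ - 24 = (μ - 6)(μ - 2)^2.
μ = 2 has algebraic multiplicity 2; rank(A − 2I) = 2, so geometric multiplicity = 1.
Geometric multiplicity < algebraic multiplicity, so A is not diagonalizable.

No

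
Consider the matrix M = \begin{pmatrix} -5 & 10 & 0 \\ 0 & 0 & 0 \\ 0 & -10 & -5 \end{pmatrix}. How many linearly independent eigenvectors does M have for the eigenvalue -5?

2

M + 5I = [[0, 10, 0], [0, 5, 0], [0, -10, 0]].
This matrix has rank 1, so its null space has dimension 3 − 1 = 2.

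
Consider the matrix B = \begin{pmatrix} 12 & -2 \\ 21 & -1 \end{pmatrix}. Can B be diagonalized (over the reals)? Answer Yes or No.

Characteristic polynomial: p(s) = s^2 - 11s + 30 = (s - 6)(s - 5).
All 2 eigenvalues are distinct, so B is diagonalizable.

Yes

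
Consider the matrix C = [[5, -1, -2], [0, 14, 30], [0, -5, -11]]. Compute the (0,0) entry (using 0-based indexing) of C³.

Characteristic polynomial: t^3 - 8t^2 + 11t + 20 = (t - 5)(t - 4)(t + 1), so the eigenvalues are -1, 4, 5.
t=4: eigenvector (1, 3, -1).
t=5: eigenvector (1, 0, 0).
t=-1: eigenvector (0, -2, 1).
P = [[1, 1, 0], [3, 0, -2], [-1, 0, 1]], D = diag(4, 5, -1), P⁻¹ = [[0, 1, 2], [1, -1, -2], [0, 1, 3]].
C³ = P·diag(64, 125, -1)·P⁻¹ = [[125, -61, -122], [0, 194, 390], [0, -65, -131]].
The requested entry is 125.

125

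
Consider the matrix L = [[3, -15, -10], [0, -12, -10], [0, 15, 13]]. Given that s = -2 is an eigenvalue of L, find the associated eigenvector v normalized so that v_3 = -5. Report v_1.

L + 2I = [[5, -15, -10], [0, -10, -10], [0, 15, 15]].
Solving (L + 2I)v = 0 gives the eigenspace spanned by (5, 5, -5).
With v_3 = -5, v = (5, 5, -5), so v_1 = 5.

5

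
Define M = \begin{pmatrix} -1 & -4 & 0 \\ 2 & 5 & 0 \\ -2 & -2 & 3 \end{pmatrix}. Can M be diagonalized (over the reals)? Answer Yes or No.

Characteristic polynomial: p(μ) = μ^3 - 7μ^2 + 15μ - 9 = (μ - 3)^2(μ - 1).
μ = 3 has algebraic multiplicity 2; rank(M − 3I) = 1, so geometric multiplicity = 2.
Every eigenvalue has geometric = algebraic multiplicity, so M is diagonalizable.

Yes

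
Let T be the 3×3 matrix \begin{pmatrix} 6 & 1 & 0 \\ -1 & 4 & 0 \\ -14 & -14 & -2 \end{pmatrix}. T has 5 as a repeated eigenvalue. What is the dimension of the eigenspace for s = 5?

1

T − 5I = [[1, 1, 0], [-1, -1, 0], [-14, -14, -7]].
This matrix has rank 2, so its null space has dimension 3 − 2 = 1.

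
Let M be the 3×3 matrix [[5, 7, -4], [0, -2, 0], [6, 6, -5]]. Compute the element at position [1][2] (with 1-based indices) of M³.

13

Characteristic polynomial: t^3 + 2t^2 - t - 2 = (t - 1)(t + 1)(t + 2), so the eigenvalues are -2, -1, 1.
t=-1: eigenvector (2, 0, 3).
t=-2: eigenvector (-1, 1, 0).
t=1: eigenvector (1, 0, 1).
P = [[2, -1, 1], [0, 1, 0], [3, 0, 1]], D = diag(-1, -2, 1), P⁻¹ = [[-1, -1, 1], [0, 1, 0], [3, 3, -2]].
M³ = P·diag(-1, -8, 1)·P⁻¹ = [[5, 13, -4], [0, -8, 0], [6, 6, -5]].
The requested entry is 13.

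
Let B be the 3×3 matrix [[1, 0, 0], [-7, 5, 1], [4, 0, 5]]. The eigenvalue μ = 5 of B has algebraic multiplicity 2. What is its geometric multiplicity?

B − 5I = [[-4, 0, 0], [-7, 0, 1], [4, 0, 0]].
This matrix has rank 2, so its null space has dimension 3 − 2 = 1.

1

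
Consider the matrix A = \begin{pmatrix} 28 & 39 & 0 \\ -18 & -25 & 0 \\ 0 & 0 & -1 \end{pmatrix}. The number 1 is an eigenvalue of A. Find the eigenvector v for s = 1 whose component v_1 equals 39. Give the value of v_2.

A − 1I = [[27, 39, 0], [-18, -26, 0], [0, 0, -2]].
Solving (A − 1I)v = 0 gives the eigenspace spanned by (39, -27, 0).
With v_1 = 39, v = (39, -27, 0), so v_2 = -27.

-27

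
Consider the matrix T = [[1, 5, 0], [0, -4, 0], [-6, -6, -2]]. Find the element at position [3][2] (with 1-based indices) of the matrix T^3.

Characteristic polynomial: μ^3 + 5μ^2 + 2μ - 8 = (μ - 1)(μ + 2)(μ + 4), so the eigenvalues are -4, -2, 1.
μ=1: eigenvector (1, 0, -2).
μ=-4: eigenvector (-1, 1, 0).
μ=-2: eigenvector (0, 0, 1).
P = [[1, -1, 0], [0, 1, 0], [-2, 0, 1]], D = diag(1, -4, -2), P⁻¹ = [[1, 1, 0], [0, 1, 0], [2, 2, 1]].
T³ = P·diag(1, -64, -8)·P⁻¹ = [[1, 65, 0], [0, -64, 0], [-18, -18, -8]].
The requested entry is -18.

-18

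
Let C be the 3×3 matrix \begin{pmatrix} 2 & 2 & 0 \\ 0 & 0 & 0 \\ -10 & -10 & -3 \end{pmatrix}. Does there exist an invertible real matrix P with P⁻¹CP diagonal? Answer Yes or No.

Yes

Characteristic polynomial: p(λ) = λ^3 + λ^2 - 6λ = λ(λ - 2)(λ + 3).
All 3 eigenvalues are distinct, so C is diagonalizable.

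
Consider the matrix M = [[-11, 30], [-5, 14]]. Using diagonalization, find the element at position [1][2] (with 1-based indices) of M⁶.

24570

Characteristic polynomial: λ^2 - 3λ - 4 = (λ - 4)(λ + 1), so the eigenvalues are -1, 4.
λ=4: eigenvector (-2, -1).
λ=-1: eigenvector (3, 1).
P = [[-2, 3], [-1, 1]], D = diag(4, -1), P⁻¹ = [[1, -3], [1, -2]].
M⁶ = P·diag(4096, 1)·P⁻¹ = [[-8189, 24570], [-4095, 12286]].
The requested entry is 24570.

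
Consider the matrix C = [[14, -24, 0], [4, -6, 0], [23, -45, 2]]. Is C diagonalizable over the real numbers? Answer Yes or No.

Characteristic polynomial: p(r) = r^3 - 10r^2 + 28r - 24 = (r - 6)(r - 2)^2.
r = 2 has algebraic multiplicity 2; rank(C − 2I) = 2, so geometric multiplicity = 1.
Geometric multiplicity < algebraic multiplicity, so C is not diagonalizable.

No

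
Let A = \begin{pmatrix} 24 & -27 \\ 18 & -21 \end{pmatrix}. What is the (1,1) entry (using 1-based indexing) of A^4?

3726

Characteristic polynomial: r^2 - 3r - 18 = (r - 6)(r + 3), so the eigenvalues are -3, 6.
r=-3: eigenvector (1, 1).
r=6: eigenvector (3, 2).
P = [[1, 3], [1, 2]], D = diag(-3, 6), P⁻¹ = [[-2, 3], [1, -1]].
A⁴ = P·diag(81, 1296)·P⁻¹ = [[3726, -3645], [2430, -2349]].
The requested entry is 3726.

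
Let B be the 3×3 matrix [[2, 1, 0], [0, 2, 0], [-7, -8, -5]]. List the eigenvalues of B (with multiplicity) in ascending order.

Characteristic polynomial: p(λ) = λ^3 + λ^2 - 16λ + 20 = (λ - 2)^2(λ + 5).
Roots (with multiplicity): -5, 2, 2.

-5, 2, 2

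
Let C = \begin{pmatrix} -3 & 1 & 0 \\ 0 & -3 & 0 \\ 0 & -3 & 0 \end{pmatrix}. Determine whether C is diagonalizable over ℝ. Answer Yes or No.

No

Characteristic polynomial: p(λ) = λ^3 + 6λ^2 + 9λ = λ(λ + 3)^2.
λ = -3 has algebraic multiplicity 2; rank(C + 3I) = 2, so geometric multiplicity = 1.
Geometric multiplicity < algebraic multiplicity, so C is not diagonalizable.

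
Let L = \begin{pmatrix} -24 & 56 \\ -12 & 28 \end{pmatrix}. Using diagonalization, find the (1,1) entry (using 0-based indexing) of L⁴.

Characteristic polynomial: μ^2 - 4μ = μ(μ - 4), so the eigenvalues are 0, 4.
μ=0: eigenvector (7, 3).
μ=4: eigenvector (2, 1).
P = [[7, 2], [3, 1]], D = diag(0, 4), P⁻¹ = [[1, -2], [-3, 7]].
L⁴ = P·diag(0, 256)·P⁻¹ = [[-1536, 3584], [-768, 1792]].
The requested entry is 1792.

1792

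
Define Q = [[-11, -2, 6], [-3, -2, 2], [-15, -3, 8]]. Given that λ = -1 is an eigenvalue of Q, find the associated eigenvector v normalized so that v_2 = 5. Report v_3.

Q + 1I = [[-10, -2, 6], [-3, -1, 2], [-15, -3, 9]].
Solving (Q + 1I)v = 0 gives the eigenspace spanned by (5, 5, 10).
With v_2 = 5, v = (5, 5, 10), so v_3 = 10.

10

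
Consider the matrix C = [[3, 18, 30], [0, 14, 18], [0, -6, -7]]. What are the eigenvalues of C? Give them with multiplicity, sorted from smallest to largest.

Characteristic polynomial: p(μ) = μ^3 - 10μ^2 + 31μ - 30 = (μ - 5)(μ - 3)(μ - 2).
Roots (with multiplicity): 2, 3, 5.

2, 3, 5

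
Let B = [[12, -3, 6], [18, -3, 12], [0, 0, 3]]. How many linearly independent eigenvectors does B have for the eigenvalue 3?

2

B − 3I = [[9, -3, 6], [18, -6, 12], [0, 0, 0]].
This matrix has rank 1, so its null space has dimension 3 − 1 = 2.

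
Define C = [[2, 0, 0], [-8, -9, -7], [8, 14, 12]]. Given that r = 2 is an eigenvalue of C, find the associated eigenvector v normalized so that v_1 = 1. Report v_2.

C − 2I = [[0, 0, 0], [-8, -11, -7], [8, 14, 10]].
Solving (C − 2I)v = 0 gives the eigenspace spanned by (1, -2, 2).
With v_1 = 1, v = (1, -2, 2), so v_2 = -2.

-2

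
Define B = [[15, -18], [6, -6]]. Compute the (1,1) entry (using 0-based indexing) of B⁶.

Characteristic polynomial: r^2 - 9r + 18 = (r - 6)(r - 3), so the eigenvalues are 3, 6.
r=6: eigenvector (2, 1).
r=3: eigenvector (-3, -2).
P = [[2, -3], [1, -2]], D = diag(6, 3), P⁻¹ = [[2, -3], [1, -2]].
B⁶ = P·diag(46656, 729)·P⁻¹ = [[184437, -275562], [91854, -137052]].
The requested entry is -137052.

-137052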